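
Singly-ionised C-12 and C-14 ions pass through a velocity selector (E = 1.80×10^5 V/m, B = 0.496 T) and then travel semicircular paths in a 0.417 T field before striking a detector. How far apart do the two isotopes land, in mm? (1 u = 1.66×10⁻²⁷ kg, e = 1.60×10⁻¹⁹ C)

Both emerge at v = E/B₁ = 3.63×10^5 m/s.
r = mv/(qB₂), so r₁ = 0.1083 m and r₂ = 0.1264 m, giving Δr = 0.0181 m.
After a semicircle each ion lands a diameter 2r from the entry slit, so the separation is 2Δr = 0.0361 m.

Δd ≈ 36.1 mm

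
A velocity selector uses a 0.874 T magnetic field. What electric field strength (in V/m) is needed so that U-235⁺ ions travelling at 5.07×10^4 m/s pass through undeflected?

qE = qvB ⇒ E = vB = (5.07×10^4)(0.874) = 4.43×10^4 V/m.

E ≈ 4.43×10^4 V/m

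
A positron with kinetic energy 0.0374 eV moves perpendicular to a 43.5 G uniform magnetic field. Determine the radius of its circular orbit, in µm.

r ≈ 150 µm

Convert the energy: K = 0.0374 eV = 5.98×10^-21 J.
v = √(2K/m) = √(2·5.98×10^-21/9.11×10^-31) = 1.15×10^5 m/s.
r = mv/(qB) = (9.11×10^-31)(1.15×10^5) / [(1×1.60×10^-19)(4.35×10^-3)] = 1.50×10^-4 m.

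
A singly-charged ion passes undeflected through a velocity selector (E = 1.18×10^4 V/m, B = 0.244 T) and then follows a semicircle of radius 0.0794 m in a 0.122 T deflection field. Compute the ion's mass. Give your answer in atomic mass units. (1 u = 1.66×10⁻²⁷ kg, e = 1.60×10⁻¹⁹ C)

m ≈ 19.3 u

v = E/B₁ = 4.84×10^4 m/s.
From r = mv/(qB₂), m = qB₂r/v = (1×1.60×10^-19)(0.122)(0.0794) / (4.84×10^4) = 3.20×10^-26 kg.
In atomic mass units: m = 3.20×10^-26 / 1.66×10^-27 = 19.3 u.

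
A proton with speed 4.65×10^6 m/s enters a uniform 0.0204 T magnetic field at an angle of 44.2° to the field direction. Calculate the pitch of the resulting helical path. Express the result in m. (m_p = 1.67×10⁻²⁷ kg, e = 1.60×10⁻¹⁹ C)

pitch ≈ 10.7 m

The velocity component along B is v∥ = v cos44.2° = 3.33×10^6 m/s.
The cyclotron period T = 2πm/(qB) = 3.21×10^-6 s is set by m, q, B alone.
Pitch = v∥·T = (3.33×10^6)(3.21×10^-6) = 10.7 m.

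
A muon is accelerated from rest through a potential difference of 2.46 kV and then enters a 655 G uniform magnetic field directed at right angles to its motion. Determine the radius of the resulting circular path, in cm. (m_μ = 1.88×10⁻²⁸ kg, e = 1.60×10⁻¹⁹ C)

The kinetic energy gained is K = qV = (1×1.60×10^-19)(2460) = 3.94×10^-16 J.
v = √(2K/m) = 2.05×10^6 m/s.
r = mv/(qB) = (1.88×10^-28)(2.05×10^6) / [(1×1.60×10^-19)(0.0655)] = 0.0367 m.

r ≈ 3.67 cm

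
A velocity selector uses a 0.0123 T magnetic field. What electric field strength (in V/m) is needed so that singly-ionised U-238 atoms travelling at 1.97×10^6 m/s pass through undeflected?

qE = qvB ⇒ E = vB = (1.97×10^6)(0.0123) = 2.42×10^4 V/m.

E ≈ 2.42×10^4 V/m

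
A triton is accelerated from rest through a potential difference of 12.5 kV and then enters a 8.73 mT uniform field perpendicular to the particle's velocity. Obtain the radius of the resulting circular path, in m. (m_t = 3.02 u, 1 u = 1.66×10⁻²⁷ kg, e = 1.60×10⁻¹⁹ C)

The kinetic energy gained is K = qV = (1×1.60×10^-19)(1.25×10^4) = 2.00×10^-15 J.
v = √(2K/m) = 8.93×10^5 m/s.
r = mv/(qB) = (5.01×10^-27)(8.93×10^5) / [(1×1.60×10^-19)(8.73×10^-3)] = 3.21 m.

r ≈ 3.21 m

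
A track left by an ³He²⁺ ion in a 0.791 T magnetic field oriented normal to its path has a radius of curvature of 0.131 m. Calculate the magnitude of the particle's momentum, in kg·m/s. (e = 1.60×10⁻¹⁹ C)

p ≈ 3.32×10^-20 kg·m/s

Since qvB = mv²/r, the momentum p = mv = qBr.
p = (2×1.60×10^-19)(0.791)(0.131) = 3.32×10^-20 kg·m/s.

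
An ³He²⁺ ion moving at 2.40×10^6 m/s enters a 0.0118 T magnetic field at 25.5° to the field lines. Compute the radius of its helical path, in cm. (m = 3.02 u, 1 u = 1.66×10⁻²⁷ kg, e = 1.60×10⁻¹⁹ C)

r ≈ 137 cm

Only the perpendicular component v⊥ = v sin25.5° = 1.03×10^6 m/s is bent by the field.
r = m v⊥ /(qB) = (5.01×10^-27)(1.03×10^6) / [(2×1.60×10^-19)(0.0118)] = 1.37 m.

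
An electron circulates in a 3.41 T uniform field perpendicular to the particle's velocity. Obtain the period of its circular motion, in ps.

The cyclotron period is independent of speed: T = 2πm/(qB).
T = 2π(9.11×10^-31) / [(1×1.60×10^-19)(3.41)] = 1.05×10^-11 s.

T ≈ 10.5 ps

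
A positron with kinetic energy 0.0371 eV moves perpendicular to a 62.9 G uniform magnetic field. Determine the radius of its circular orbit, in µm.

Convert the energy: K = 0.0371 eV = 5.94×10^-21 J.
v = √(2K/m) = √(2·5.94×10^-21/9.11×10^-31) = 1.14×10^5 m/s.
r = mv/(qB) = (9.11×10^-31)(1.14×10^5) / [(1×1.60×10^-19)(6.29×10^-3)] = 1.03×10^-4 m.

r ≈ 103 µm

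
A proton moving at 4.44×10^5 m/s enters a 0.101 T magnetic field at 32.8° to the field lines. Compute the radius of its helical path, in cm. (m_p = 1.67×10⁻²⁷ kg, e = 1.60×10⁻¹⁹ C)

Only the perpendicular component v⊥ = v sin32.8° = 2.41×10^5 m/s is bent by the field.
r = m v⊥ /(qB) = (1.67×10^-27)(2.41×10^5) / [(1×1.60×10^-19)(0.101)] = 0.0249 m.

r ≈ 2.49 cm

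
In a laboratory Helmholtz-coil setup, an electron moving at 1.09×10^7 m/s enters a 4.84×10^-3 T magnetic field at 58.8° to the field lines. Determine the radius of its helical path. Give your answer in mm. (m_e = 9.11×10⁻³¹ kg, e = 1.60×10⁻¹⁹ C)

Only the perpendicular component v⊥ = v sin58.8° = 9.32×10^6 m/s is bent by the field.
r = m v⊥ /(qB) = (9.11×10^-31)(9.32×10^6) / [(1×1.60×10^-19)(4.84×10^-3)] = 0.0110 m.

r ≈ 11.0 mm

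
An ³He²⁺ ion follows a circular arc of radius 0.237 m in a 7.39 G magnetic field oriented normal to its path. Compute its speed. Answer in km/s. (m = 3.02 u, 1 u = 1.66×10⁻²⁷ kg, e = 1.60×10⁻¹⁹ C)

From qvB = mv²/r, v = qBr/m.
v = (2×1.60×10^-19)(7.39×10^-4)(0.237) / (5.01×10^-27) = 1.12×10^4 m/s.

v ≈ 11.2 km/s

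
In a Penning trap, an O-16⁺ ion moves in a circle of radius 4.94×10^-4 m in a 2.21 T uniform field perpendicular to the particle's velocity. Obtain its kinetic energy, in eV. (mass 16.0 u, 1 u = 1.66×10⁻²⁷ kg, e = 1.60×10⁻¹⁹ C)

K ≈ 3.59 eV

v = qBr/m = (1×1.60×10^-19)(2.21)(4.94×10^-4) / (2.66×10^-26) = 6580 m/s.
K = ½mv² = 0.5·(2.66×10^-26)·(6580)² = 5.74×10^-19 J = 3.59 eV.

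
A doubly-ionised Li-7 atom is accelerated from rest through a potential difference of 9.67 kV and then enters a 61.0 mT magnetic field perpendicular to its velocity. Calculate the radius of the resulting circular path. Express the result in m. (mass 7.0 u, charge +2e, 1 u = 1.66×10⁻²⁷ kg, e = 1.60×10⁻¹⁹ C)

r ≈ 0.434 m

The kinetic energy gained is K = qV = (2×1.60×10^-19)(9670) = 3.09×10^-15 J.
v = √(2K/m) = 7.30×10^5 m/s.
r = mv/(qB) = (1.16×10^-26)(7.30×10^5) / [(2×1.60×10^-19)(0.0610)] = 0.434 m.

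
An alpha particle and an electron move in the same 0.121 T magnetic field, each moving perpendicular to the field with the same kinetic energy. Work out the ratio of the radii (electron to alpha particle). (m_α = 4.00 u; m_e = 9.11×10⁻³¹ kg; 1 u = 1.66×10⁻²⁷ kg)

ratio ≈ 0.0234

r = √(2mK)/(qB) ⇒ at equal K, r ∝ √m/q.
r_{electron}/r_{alpha particle} = 0.0234.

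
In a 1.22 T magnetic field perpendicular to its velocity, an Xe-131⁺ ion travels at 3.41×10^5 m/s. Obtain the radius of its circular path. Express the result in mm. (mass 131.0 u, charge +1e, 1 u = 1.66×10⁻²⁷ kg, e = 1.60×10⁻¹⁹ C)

The magnetic force provides the centripetal force: qvB = mv²/r, so r = mv/(qB).
r = (2.17×10^-25 kg)(3.41×10^5 m/s) / [(1×1.60×10^-19 C)(1.22 T)] = 0.380 m.

r ≈ 380 mm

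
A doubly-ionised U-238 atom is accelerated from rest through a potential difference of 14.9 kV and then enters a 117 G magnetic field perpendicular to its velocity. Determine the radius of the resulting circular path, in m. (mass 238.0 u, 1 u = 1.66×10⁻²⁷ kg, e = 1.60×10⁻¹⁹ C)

r ≈ 16.4 m

The kinetic energy gained is K = qV = (2×1.60×10^-19)(1.49×10^4) = 4.77×10^-15 J.
v = √(2K/m) = 1.55×10^5 m/s.
r = mv/(qB) = (3.95×10^-25)(1.55×10^5) / [(2×1.60×10^-19)(0.0117)] = 16.4 m.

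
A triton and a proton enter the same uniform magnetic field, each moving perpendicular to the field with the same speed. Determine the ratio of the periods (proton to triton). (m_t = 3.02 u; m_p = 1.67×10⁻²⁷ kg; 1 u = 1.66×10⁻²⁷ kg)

T = 2πm/(qB) is independent of speed, so T₂/T₁ = (m₂/q₂)/(m₁/q₁).
T_{proton}/T_{triton} = (1.67×10^-27/1e) / (5.01×10^-27/1e) = 0.333.

ratio ≈ 0.333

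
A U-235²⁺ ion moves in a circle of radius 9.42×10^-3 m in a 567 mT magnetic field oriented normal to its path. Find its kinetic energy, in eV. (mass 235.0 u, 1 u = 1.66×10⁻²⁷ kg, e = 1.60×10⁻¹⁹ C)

v = qBr/m = (2×1.60×10^-19)(0.567)(9.42×10^-3) / (3.90×10^-25) = 4380 m/s.
K = ½mv² = 0.5·(3.90×10^-25)·(4380)² = 3.74×10^-18 J = 23.4 eV.

K ≈ 23.4 eV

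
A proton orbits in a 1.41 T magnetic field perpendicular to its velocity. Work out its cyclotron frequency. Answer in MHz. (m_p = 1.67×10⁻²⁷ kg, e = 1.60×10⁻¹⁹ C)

f ≈ 21.5 MHz

f = qB/(2πm) = (1×1.60×10^-19)(1.41) / [2π(1.67×10^-27)] = 2.15×10^7 Hz.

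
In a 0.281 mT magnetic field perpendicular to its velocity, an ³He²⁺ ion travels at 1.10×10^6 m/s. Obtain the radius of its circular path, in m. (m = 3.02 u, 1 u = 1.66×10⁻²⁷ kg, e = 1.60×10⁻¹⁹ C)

r ≈ 61.3 m

The magnetic force provides the centripetal force: qvB = mv²/r, so r = mv/(qB).
r = (5.01×10^-27 kg)(1.10×10^6 m/s) / [(2×1.60×10^-19 C)(2.81×10^-4 T)] = 61.3 m.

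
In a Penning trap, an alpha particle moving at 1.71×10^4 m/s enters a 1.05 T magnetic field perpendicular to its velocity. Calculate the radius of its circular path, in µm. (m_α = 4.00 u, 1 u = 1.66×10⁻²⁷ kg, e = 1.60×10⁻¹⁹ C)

The magnetic force provides the centripetal force: qvB = mv²/r, so r = mv/(qB).
r = (6.64×10^-27 kg)(1.71×10^4 m/s) / [(2×1.60×10^-19 C)(1.05 T)] = 3.38×10^-4 m.

r ≈ 338 µm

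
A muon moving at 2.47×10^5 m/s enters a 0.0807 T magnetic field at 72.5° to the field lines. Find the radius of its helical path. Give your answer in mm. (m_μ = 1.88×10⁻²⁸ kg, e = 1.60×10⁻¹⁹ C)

r ≈ 3.43 mm

Only the perpendicular component v⊥ = v sin72.5° = 2.36×10^5 m/s is bent by the field.
r = m v⊥ /(qB) = (1.88×10^-28)(2.36×10^5) / [(1×1.60×10^-19)(0.0807)] = 3.43×10^-3 m.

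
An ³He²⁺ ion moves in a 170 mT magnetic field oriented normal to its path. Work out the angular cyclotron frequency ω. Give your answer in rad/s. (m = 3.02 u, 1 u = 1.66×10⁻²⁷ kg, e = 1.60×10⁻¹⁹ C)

ω ≈ 1.09×10^7 rad/s

ω = qB/m = (2×1.60×10^-19)(0.170) / (5.01×10^-27) = 1.09×10^7 rad/s.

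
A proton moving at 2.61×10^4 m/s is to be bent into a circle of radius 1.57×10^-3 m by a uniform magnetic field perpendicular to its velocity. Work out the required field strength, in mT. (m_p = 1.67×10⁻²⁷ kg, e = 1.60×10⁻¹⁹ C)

qvB = mv²/r gives B = mv/(qr).
B = (1.67×10^-27)(2.61×10^4) / [(1×1.60×10^-19)(1.57×10^-3)] = 0.174 T.

B ≈ 174 mT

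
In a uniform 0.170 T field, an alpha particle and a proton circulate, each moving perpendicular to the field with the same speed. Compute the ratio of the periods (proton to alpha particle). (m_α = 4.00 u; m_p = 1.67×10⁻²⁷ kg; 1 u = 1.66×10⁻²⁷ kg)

ratio ≈ 0.503

T = 2πm/(qB) is independent of speed, so T₂/T₁ = (m₂/q₂)/(m₁/q₁).
T_{proton}/T_{alpha particle} = (1.67×10^-27/1e) / (6.64×10^-27/2e) = 0.503.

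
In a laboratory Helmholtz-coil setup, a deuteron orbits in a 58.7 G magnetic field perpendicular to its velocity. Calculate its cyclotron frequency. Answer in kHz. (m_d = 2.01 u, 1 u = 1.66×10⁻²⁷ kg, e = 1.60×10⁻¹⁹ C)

f ≈ 44.8 kHz

f = qB/(2πm) = (1×1.60×10^-19)(5.87×10^-3) / [2π(3.34×10^-27)] = 4.48×10^4 Hz.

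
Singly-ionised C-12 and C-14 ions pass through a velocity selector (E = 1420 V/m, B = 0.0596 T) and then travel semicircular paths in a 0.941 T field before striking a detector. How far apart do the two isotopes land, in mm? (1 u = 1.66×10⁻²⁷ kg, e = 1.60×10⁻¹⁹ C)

Δd ≈ 1.05 mm

Both emerge at v = E/B₁ = 2.38×10^4 m/s.
r = mv/(qB₂), so r₁ = 3.152×10^-3 m and r₂ = 3.678×10^-3 m, giving Δr = 5.25×10^-4 m.
After a semicircle each ion lands a diameter 2r from the entry slit, so the separation is 2Δr = 1.05×10^-3 m.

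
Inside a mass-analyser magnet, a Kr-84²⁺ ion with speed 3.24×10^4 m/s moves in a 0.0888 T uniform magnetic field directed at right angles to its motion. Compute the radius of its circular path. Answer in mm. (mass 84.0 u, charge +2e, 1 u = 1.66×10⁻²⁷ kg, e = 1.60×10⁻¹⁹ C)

r ≈ 159 mm

The magnetic force provides the centripetal force: qvB = mv²/r, so r = mv/(qB).
r = (1.39×10^-25 kg)(3.24×10^4 m/s) / [(2×1.60×10^-19 C)(0.0888 T)] = 0.159 m.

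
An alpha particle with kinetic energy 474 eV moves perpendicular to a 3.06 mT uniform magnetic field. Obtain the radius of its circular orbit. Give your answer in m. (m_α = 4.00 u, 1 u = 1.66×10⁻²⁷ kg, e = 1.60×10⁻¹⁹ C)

Convert the energy: K = 474 eV = 7.58×10^-17 J.
v = √(2K/m) = √(2·7.58×10^-17/6.64×10^-27) = 1.51×10^5 m/s.
r = mv/(qB) = (6.64×10^-27)(1.51×10^5) / [(2×1.60×10^-19)(3.06×10^-3)] = 1.02 m.

r ≈ 1.02 m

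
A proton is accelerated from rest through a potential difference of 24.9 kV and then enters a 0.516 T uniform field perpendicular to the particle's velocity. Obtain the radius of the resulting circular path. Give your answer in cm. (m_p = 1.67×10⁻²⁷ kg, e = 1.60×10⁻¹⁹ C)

The kinetic energy gained is K = qV = (1×1.60×10^-19)(2.49×10^4) = 3.98×10^-15 J.
v = √(2K/m) = 2.18×10^6 m/s.
r = mv/(qB) = (1.67×10^-27)(2.18×10^6) / [(1×1.60×10^-19)(0.516)] = 0.0442 m.

r ≈ 4.42 cm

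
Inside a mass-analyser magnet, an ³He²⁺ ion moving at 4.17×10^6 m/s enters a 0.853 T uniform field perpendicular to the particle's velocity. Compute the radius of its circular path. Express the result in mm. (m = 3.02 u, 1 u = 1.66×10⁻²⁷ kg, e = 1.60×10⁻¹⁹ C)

r ≈ 76.6 mm

The magnetic force provides the centripetal force: qvB = mv²/r, so r = mv/(qB).
r = (5.01×10^-27 kg)(4.17×10^6 m/s) / [(2×1.60×10^-19 C)(0.853 T)] = 0.0766 m.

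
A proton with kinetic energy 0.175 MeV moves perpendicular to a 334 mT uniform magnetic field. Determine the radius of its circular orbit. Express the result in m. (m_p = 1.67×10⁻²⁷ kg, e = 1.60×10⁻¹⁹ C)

Convert the energy: K = 0.175 MeV = 2.80×10^-14 J.
v = √(2K/m) = √(2·2.80×10^-14/1.67×10^-27) = 5.79×10^6 m/s.
r = mv/(qB) = (1.67×10^-27)(5.79×10^6) / [(1×1.60×10^-19)(0.334)] = 0.181 m.

r ≈ 0.181 m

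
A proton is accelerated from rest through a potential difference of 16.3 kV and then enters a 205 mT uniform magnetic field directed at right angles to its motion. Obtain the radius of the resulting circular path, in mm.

r ≈ 90.0 mm

The kinetic energy gained is K = qV = (1×1.60×10^-19)(1.63×10^4) = 2.61×10^-15 J.
v = √(2K/m) = 1.77×10^6 m/s.
r = mv/(qB) = (1.67×10^-27)(1.77×10^6) / [(1×1.60×10^-19)(0.205)] = 0.0900 m.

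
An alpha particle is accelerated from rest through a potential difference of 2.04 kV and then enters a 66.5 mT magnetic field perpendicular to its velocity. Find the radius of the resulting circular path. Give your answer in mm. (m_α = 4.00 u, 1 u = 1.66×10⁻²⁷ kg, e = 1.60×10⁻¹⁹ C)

The kinetic energy gained is K = qV = (2×1.60×10^-19)(2040) = 6.53×10^-16 J.
v = √(2K/m) = 4.43×10^5 m/s.
r = mv/(qB) = (6.64×10^-27)(4.43×10^5) / [(2×1.60×10^-19)(0.0665)] = 0.138 m.

r ≈ 138 mm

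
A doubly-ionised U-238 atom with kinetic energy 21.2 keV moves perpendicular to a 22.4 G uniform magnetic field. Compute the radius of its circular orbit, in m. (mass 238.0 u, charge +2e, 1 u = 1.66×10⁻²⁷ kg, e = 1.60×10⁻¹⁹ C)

Convert the energy: K = 21.2 keV = 3.39×10^-15 J.
v = √(2K/m) = √(2·3.39×10^-15/3.95×10^-25) = 1.31×10^5 m/s.
r = mv/(qB) = (3.95×10^-25)(1.31×10^5) / [(2×1.60×10^-19)(2.24×10^-3)] = 72.2 m.

r ≈ 72.2 m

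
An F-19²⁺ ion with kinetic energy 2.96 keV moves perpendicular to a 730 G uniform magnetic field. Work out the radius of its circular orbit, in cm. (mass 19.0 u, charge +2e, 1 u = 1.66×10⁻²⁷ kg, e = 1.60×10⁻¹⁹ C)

Convert the energy: K = 2.96 keV = 4.74×10^-16 J.
v = √(2K/m) = √(2·4.74×10^-16/3.15×10^-26) = 1.73×10^5 m/s.
r = mv/(qB) = (3.15×10^-26)(1.73×10^5) / [(2×1.60×10^-19)(0.0730)] = 0.234 m.

r ≈ 23.4 cm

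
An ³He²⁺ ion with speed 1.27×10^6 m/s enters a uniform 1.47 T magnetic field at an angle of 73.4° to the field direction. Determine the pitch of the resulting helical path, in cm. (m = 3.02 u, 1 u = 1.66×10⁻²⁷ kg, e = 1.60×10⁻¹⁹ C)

The velocity component along B is v∥ = v cos73.4° = 3.63×10^5 m/s.
The cyclotron period T = 2πm/(qB) = 6.70×10^-8 s is set by m, q, B alone.
Pitch = v∥·T = (3.63×10^5)(6.70×10^-8) = 0.0243 m.

pitch ≈ 2.43 cm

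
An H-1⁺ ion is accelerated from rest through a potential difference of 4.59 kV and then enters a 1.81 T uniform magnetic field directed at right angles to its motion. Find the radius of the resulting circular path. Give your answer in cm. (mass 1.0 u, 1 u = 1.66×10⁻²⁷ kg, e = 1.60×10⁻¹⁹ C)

The kinetic energy gained is K = qV = (1×1.60×10^-19)(4590) = 7.34×10^-16 J.
v = √(2K/m) = 9.41×10^5 m/s.
r = mv/(qB) = (1.66×10^-27)(9.41×10^5) / [(1×1.60×10^-19)(1.81)] = 5.39×10^-3 m.

r ≈ 0.539 cm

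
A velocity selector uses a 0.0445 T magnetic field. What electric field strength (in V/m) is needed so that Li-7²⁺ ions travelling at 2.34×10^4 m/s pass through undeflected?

qE = qvB ⇒ E = vB = (2.34×10^4)(0.0445) = 1040 V/m.

E ≈ 1040 V/m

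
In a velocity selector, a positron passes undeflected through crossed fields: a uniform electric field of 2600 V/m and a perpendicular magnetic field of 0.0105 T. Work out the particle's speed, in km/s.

For zero net force, qE = qvB, so v = E/B.
v = (2600) / (0.0105) = 2.48×10^5 m/s.

v ≈ 248 km/s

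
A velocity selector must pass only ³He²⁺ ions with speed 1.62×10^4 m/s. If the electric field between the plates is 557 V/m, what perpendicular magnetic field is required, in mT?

B ≈ 34.4 mT

qE = qvB ⇒ B = E/v = (557) / (1.62×10^4) = 0.0344 T.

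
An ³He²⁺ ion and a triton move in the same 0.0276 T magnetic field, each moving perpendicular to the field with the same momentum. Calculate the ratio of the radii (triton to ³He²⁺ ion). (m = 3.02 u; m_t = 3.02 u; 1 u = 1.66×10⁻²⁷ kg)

ratio ≈ 2.00

r = p/(qB) ⇒ at equal p, r ∝ 1/q.
r_{triton}/r_{³He²⁺ ion} = 2.00.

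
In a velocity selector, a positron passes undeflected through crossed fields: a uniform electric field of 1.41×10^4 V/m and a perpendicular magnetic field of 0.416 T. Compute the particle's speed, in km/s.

For zero net force, qE = qvB, so v = E/B.
v = (1.41×10^4) / (0.416) = 3.39×10^4 m/s.

v ≈ 33.9 km/s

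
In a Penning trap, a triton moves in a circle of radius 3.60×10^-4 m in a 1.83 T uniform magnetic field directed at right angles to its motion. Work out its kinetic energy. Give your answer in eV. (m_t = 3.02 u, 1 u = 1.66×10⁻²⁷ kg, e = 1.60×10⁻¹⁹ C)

v = qBr/m = (1×1.60×10^-19)(1.83)(3.60×10^-4) / (5.01×10^-27) = 2.10×10^4 m/s.
K = ½mv² = 0.5·(5.01×10^-27)·(2.10×10^4)² = 1.11×10^-18 J = 6.93 eV.

K ≈ 6.93 eV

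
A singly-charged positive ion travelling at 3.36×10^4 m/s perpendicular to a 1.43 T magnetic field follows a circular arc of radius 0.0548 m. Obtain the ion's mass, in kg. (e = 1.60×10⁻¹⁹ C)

m ≈ 3.73×10^-25 kg

qvB = mv²/r ⇒ m = qBr/v.
m = (1×1.60×10^-19)(1.43)(0.0548) / (3.36×10^4) = 3.73×10^-25 kg.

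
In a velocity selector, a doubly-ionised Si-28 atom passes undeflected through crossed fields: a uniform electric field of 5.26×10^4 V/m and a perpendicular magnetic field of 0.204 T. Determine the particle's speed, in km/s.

v ≈ 258 km/s

For zero net force, qE = qvB, so v = E/B.
v = (5.26×10^4) / (0.204) = 2.58×10^5 m/s.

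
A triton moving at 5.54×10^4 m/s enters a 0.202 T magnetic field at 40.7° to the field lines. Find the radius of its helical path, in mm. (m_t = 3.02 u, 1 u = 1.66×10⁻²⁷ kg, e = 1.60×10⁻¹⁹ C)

Only the perpendicular component v⊥ = v sin40.7° = 3.61×10^4 m/s is bent by the field.
r = m v⊥ /(qB) = (5.01×10^-27)(3.61×10^4) / [(1×1.60×10^-19)(0.202)] = 5.60×10^-3 m.

r ≈ 5.60 mm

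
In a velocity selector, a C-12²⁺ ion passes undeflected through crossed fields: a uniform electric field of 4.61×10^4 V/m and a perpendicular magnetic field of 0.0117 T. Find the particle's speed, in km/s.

For zero net force, qE = qvB, so v = E/B.
v = (4.61×10^4) / (0.0117) = 3.94×10^6 m/s.

v ≈ 3940 km/s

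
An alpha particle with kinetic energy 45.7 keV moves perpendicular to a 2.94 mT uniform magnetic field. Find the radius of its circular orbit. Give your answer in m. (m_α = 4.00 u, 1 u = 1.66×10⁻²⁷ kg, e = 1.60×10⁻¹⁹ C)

r ≈ 10.5 m

Convert the energy: K = 45.7 keV = 7.31×10^-15 J.
v = √(2K/m) = √(2·7.31×10^-15/6.64×10^-27) = 1.48×10^6 m/s.
r = mv/(qB) = (6.64×10^-27)(1.48×10^6) / [(2×1.60×10^-19)(2.94×10^-3)] = 10.5 m.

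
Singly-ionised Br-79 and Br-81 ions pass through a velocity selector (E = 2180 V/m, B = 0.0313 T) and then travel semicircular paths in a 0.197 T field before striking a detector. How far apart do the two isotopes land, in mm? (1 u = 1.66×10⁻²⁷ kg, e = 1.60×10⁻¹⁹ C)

Δd ≈ 14.7 mm

Both emerge at v = E/B₁ = 6.96×10^4 m/s.
r = mv/(qB₂), so r₁ = 0.28978 m and r₂ = 0.29711 m, giving Δr = 7.34×10^-3 m.
After a semicircle each ion lands a diameter 2r from the entry slit, so the separation is 2Δr = 0.0147 m.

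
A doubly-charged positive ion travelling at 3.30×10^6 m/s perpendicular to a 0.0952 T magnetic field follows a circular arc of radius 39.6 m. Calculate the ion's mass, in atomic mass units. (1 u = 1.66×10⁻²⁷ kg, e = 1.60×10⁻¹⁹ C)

m ≈ 220 u

qvB = mv²/r ⇒ m = qBr/v.
m = (2×1.60×10^-19)(0.0952)(39.6) / (3.30×10^6) = 3.66×10^-25 kg = 220 u.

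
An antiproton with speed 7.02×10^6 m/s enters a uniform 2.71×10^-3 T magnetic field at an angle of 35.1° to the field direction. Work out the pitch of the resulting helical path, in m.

The velocity component along B is v∥ = v cos35.1° = 5.74×10^6 m/s.
The cyclotron period T = 2πm/(qB) = 2.42×10^-5 s is set by m, q, B alone.
Pitch = v∥·T = (5.74×10^6)(2.42×10^-5) = 139 m.

pitch ≈ 139 m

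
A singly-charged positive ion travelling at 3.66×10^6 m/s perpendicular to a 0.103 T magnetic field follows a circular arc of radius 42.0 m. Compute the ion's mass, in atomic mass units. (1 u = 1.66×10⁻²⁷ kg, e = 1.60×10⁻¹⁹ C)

m ≈ 114 u

qvB = mv²/r ⇒ m = qBr/v.
m = (1×1.60×10^-19)(0.103)(42.0) / (3.66×10^6) = 1.89×10^-25 kg = 114 u.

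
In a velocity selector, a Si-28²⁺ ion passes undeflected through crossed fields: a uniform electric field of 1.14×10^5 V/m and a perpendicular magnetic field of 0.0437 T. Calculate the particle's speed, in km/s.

v ≈ 2610 km/s

For zero net force, qE = qvB, so v = E/B.
v = (1.14×10^5) / (0.0437) = 2.61×10^6 m/s.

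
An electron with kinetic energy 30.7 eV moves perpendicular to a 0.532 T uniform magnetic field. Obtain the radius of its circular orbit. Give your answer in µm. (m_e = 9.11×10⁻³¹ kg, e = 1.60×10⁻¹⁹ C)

Convert the energy: K = 30.7 eV = 4.91×10^-18 J.
v = √(2K/m) = √(2·4.91×10^-18/9.11×10^-31) = 3.28×10^6 m/s.
r = mv/(qB) = (9.11×10^-31)(3.28×10^6) / [(1×1.60×10^-19)(0.532)] = 3.51×10^-5 m.

r ≈ 35.1 µm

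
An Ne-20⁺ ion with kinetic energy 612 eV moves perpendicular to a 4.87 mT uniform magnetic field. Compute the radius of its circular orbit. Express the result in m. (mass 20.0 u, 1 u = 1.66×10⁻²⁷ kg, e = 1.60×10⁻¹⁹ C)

r ≈ 3.27 m

Convert the energy: K = 612 eV = 9.79×10^-17 J.
v = √(2K/m) = √(2·9.79×10^-17/3.32×10^-26) = 7.68×10^4 m/s.
r = mv/(qB) = (3.32×10^-26)(7.68×10^4) / [(1×1.60×10^-19)(4.87×10^-3)] = 3.27 m.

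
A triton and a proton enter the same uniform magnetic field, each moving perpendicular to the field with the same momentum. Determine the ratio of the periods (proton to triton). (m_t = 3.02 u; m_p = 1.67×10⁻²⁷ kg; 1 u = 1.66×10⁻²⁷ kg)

ratio ≈ 0.333

T = 2πm/(qB) is independent of speed, so T₂/T₁ = (m₂/q₂)/(m₁/q₁).
T_{proton}/T_{triton} = (1.67×10^-27/1e) / (5.01×10^-27/1e) = 0.333.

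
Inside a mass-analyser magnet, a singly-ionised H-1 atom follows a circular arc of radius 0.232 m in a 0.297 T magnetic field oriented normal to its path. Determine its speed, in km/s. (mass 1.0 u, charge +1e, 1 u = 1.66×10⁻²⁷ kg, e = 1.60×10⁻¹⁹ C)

From qvB = mv²/r, v = qBr/m.
v = (1×1.60×10^-19)(0.297)(0.232) / (1.66×10^-27) = 6.64×10^6 m/s.

v ≈ 6640 km/s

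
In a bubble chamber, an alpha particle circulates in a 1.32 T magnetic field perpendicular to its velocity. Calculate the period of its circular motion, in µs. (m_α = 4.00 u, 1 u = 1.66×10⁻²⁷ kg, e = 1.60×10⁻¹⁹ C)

The cyclotron period is independent of speed: T = 2πm/(qB).
T = 2π(6.64×10^-27) / [(2×1.60×10^-19)(1.32)] = 9.88×10^-8 s.

T ≈ 0.0988 µs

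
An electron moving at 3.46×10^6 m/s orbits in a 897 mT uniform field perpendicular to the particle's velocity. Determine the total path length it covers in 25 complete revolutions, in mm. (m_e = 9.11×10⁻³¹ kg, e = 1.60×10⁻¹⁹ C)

L ≈ 3.45 mm

r = mv/(qB) = 2.20×10^-5 m, so one revolution covers 2πr = 1.38×10^-4 m.
In 25 revolutions: L = 25·2πr = 3.45×10^-3 m.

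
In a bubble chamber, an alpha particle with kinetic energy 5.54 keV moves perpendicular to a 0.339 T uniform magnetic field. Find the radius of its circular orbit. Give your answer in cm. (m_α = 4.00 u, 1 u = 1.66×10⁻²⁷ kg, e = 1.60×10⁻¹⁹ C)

Convert the energy: K = 5.54 keV = 8.86×10^-16 J.
v = √(2K/m) = √(2·8.86×10^-16/6.64×10^-27) = 5.17×10^5 m/s.
r = mv/(qB) = (6.64×10^-27)(5.17×10^5) / [(2×1.60×10^-19)(0.339)] = 0.0316 m.

r ≈ 3.16 cm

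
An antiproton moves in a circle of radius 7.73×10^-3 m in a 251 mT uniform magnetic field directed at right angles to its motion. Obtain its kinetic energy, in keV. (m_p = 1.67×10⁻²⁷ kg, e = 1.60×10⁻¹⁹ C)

v = qBr/m = (1×1.60×10^-19)(0.251)(7.73×10^-3) / (1.67×10^-27) = 1.86×10^5 m/s.
K = ½mv² = 0.5·(1.67×10^-27)·(1.86×10^5)² = 2.89×10^-17 J = 0.180 keV.

K ≈ 0.180 keV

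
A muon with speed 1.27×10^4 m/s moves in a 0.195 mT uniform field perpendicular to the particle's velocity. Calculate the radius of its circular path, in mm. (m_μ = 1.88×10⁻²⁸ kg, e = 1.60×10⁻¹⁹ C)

The magnetic force provides the centripetal force: qvB = mv²/r, so r = mv/(qB).
r = (1.88×10^-28 kg)(1.27×10^4 m/s) / [(1×1.60×10^-19 C)(1.95×10^-4 T)] = 0.0765 m.

r ≈ 76.5 mm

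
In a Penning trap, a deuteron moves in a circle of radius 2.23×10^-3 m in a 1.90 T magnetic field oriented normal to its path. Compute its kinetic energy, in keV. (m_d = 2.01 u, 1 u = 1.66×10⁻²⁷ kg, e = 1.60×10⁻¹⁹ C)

v = qBr/m = (1×1.60×10^-19)(1.90)(2.23×10^-3) / (3.34×10^-27) = 2.03×10^5 m/s.
K = ½mv² = 0.5·(3.34×10^-27)·(2.03×10^5)² = 6.89×10^-17 J = 0.430 keV.

K ≈ 0.430 keV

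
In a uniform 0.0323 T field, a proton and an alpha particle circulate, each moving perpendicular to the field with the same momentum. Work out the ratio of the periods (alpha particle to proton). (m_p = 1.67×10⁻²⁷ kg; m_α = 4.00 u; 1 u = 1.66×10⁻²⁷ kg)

T = 2πm/(qB) is independent of speed, so T₂/T₁ = (m₂/q₂)/(m₁/q₁).
T_{alpha particle}/T_{proton} = (6.64×10^-27/2e) / (1.67×10^-27/1e) = 1.99.

ratio ≈ 1.99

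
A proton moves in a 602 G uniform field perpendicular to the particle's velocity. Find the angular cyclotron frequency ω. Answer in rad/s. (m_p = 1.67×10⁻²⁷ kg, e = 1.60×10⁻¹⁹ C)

ω = qB/m = (1×1.60×10^-19)(0.0602) / (1.67×10^-27) = 5.77×10^6 rad/s.

ω ≈ 5.77×10^6 rad/s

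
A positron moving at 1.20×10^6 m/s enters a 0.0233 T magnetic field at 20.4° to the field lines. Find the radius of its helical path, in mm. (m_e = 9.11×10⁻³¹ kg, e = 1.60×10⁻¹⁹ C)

r ≈ 0.102 mm

Only the perpendicular component v⊥ = v sin20.4° = 4.18×10^5 m/s is bent by the field.
r = m v⊥ /(qB) = (9.11×10^-31)(4.18×10^5) / [(1×1.60×10^-19)(0.0233)] = 1.02×10^-4 m.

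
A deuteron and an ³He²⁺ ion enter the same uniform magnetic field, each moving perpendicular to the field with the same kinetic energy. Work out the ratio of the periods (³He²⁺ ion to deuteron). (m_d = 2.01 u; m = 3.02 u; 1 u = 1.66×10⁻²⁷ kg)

T = 2πm/(qB) is independent of speed, so T₂/T₁ = (m₂/q₂)/(m₁/q₁).
T_{³He²⁺ ion}/T_{deuteron} = (5.01×10^-27/2e) / (3.34×10^-27/1e) = 0.751.

ratio ≈ 0.751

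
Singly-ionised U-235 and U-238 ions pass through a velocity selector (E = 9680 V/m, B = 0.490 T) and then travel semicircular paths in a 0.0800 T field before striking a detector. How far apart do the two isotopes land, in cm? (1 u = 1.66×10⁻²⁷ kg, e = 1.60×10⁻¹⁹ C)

Δd ≈ 1.54 cm

Both emerge at v = E/B₁ = 1.98×10^4 m/s.
r = mv/(qB₂), so r₁ = 0.60207 m and r₂ = 0.60975 m, giving Δr = 7.69×10^-3 m.
After a semicircle each ion lands a diameter 2r from the entry slit, so the separation is 2Δr = 0.0154 m.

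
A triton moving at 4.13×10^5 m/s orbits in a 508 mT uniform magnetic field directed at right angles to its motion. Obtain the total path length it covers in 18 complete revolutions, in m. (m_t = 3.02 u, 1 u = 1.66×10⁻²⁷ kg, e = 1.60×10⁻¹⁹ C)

L ≈ 2.88 m

r = mv/(qB) = 0.0255 m, so one revolution covers 2πr = 0.160 m.
In 18 revolutions: L = 18·2πr = 2.88 m.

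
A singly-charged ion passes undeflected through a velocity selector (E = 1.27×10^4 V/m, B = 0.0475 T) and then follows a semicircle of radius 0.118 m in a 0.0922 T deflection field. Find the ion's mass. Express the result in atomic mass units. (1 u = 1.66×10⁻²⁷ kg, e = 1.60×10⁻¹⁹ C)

m ≈ 3.92 u

v = E/B₁ = 2.67×10^5 m/s.
From r = mv/(qB₂), m = qB₂r/v = (1×1.60×10^-19)(0.0922)(0.118) / (2.67×10^5) = 6.51×10^-27 kg.
In atomic mass units: m = 6.51×10^-27 / 1.66×10^-27 = 3.92 u.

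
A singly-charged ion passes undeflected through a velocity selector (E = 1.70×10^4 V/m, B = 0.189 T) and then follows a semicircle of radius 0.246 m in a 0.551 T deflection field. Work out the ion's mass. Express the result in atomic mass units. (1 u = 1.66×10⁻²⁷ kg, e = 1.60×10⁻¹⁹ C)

m ≈ 145 u

v = E/B₁ = 8.99×10^4 m/s.
From r = mv/(qB₂), m = qB₂r/v = (1×1.60×10^-19)(0.551)(0.246) / (8.99×10^4) = 2.41×10^-25 kg.
In atomic mass units: m = 2.41×10^-25 / 1.66×10^-27 = 145 u.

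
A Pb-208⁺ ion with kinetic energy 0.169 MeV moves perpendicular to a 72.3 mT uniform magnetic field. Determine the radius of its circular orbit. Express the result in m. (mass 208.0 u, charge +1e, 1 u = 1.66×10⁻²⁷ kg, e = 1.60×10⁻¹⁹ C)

r ≈ 11.8 m

Convert the energy: K = 0.169 MeV = 2.70×10^-14 J.
v = √(2K/m) = √(2·2.70×10^-14/3.45×10^-25) = 3.96×10^5 m/s.
r = mv/(qB) = (3.45×10^-25)(3.96×10^5) / [(1×1.60×10^-19)(0.0723)] = 11.8 m.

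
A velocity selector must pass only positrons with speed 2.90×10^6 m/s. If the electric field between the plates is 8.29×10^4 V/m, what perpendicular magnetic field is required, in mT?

B ≈ 28.6 mT

qE = qvB ⇒ B = E/v = (8.29×10^4) / (2.90×10^6) = 0.0286 T.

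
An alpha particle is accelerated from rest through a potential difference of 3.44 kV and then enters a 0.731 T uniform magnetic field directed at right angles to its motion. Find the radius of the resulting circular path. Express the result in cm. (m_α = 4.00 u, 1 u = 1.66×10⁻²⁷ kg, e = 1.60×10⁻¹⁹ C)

The kinetic energy gained is K = qV = (2×1.60×10^-19)(3440) = 1.10×10^-15 J.
v = √(2K/m) = 5.76×10^5 m/s.
r = mv/(qB) = (6.64×10^-27)(5.76×10^5) / [(2×1.60×10^-19)(0.731)] = 0.0163 m.

r ≈ 1.63 cm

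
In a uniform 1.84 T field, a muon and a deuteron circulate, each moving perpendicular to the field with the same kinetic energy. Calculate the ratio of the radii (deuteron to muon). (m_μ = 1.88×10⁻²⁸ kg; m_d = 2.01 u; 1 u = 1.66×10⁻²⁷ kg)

ratio ≈ 4.21

r = √(2mK)/(qB) ⇒ at equal K, r ∝ √m/q.
r_{deuteron}/r_{muon} = 4.21.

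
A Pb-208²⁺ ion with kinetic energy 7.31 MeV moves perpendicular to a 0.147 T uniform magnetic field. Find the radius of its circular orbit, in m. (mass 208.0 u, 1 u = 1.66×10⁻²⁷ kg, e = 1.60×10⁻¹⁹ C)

Convert the energy: K = 7.31 MeV = 1.17×10^-12 J.
v = √(2K/m) = √(2·1.17×10^-12/3.45×10^-25) = 2.60×10^6 m/s.
r = mv/(qB) = (3.45×10^-25)(2.60×10^6) / [(2×1.60×10^-19)(0.147)] = 19.1 m.

r ≈ 19.1 m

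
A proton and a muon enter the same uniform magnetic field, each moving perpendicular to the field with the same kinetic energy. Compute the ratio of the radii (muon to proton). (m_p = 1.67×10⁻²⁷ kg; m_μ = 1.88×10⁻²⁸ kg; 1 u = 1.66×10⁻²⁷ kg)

r = √(2mK)/(qB) ⇒ at equal K, r ∝ √m/q.
r_{muon}/r_{proton} = 0.336.

ratio ≈ 0.336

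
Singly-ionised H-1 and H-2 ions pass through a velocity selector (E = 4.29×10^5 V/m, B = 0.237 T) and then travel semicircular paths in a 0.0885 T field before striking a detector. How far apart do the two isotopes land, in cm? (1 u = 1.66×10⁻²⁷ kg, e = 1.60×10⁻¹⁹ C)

Δd ≈ 42.4 cm

Both emerge at v = E/B₁ = 1.81×10^6 m/s.
r = mv/(qB₂), so r₁ = 0.212 m and r₂ = 0.424 m, giving Δr = 0.212 m.
After a semicircle each ion lands a diameter 2r from the entry slit, so the separation is 2Δr = 0.424 m.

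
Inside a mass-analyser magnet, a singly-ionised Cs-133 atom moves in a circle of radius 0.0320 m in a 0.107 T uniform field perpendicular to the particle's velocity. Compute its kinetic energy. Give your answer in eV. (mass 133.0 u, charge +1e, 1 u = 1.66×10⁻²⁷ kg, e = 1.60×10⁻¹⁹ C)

v = qBr/m = (1×1.60×10^-19)(0.107)(0.0320) / (2.21×10^-25) = 2480 m/s.
K = ½mv² = 0.5·(2.21×10^-25)·(2480)² = 6.80×10^-19 J = 4.25 eV.

K ≈ 4.25 eV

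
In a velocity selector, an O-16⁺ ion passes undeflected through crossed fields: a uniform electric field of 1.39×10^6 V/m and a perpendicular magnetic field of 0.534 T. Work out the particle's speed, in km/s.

For zero net force, qE = qvB, so v = E/B.
v = (1.39×10^6) / (0.534) = 2.60×10^6 m/s.

v ≈ 2600 km/s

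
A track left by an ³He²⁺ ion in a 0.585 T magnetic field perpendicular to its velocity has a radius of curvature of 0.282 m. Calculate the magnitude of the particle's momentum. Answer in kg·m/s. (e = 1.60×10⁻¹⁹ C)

Since qvB = mv²/r, the momentum p = mv = qBr.
p = (2×1.60×10^-19)(0.585)(0.282) = 5.28×10^-20 kg·m/s.

p ≈ 5.28×10^-20 kg·m/s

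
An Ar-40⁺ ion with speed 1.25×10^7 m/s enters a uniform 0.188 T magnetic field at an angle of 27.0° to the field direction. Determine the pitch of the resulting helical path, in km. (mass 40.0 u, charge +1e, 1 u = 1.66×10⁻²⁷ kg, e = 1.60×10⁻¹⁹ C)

The velocity component along B is v∥ = v cos27.0° = 1.11×10^7 m/s.
The cyclotron period T = 2πm/(qB) = 1.39×10^-5 s is set by m, q, B alone.
Pitch = v∥·T = (1.11×10^7)(1.39×10^-5) = 154 m.

pitch ≈ 0.154 km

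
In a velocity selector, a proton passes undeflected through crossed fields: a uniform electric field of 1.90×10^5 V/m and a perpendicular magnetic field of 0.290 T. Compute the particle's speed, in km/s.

For zero net force, qE = qvB, so v = E/B.
v = (1.90×10^5) / (0.290) = 6.55×10^5 m/s.

v ≈ 655 km/s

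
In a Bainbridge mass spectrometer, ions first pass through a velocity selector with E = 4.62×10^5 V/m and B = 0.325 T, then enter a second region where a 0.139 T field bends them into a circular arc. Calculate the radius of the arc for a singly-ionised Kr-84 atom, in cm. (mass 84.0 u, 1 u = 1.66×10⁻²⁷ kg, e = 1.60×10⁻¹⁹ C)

The selector passes v = E/B = 4.62×10^5/0.325 = 1.42×10^6 m/s.
In the deflection region, r = mv/(qB₂) = (1.39×10^-25)(1.42×10^6) / [(1×1.60×10^-19)(0.139)] = 8.91 m.

r ≈ 891 cm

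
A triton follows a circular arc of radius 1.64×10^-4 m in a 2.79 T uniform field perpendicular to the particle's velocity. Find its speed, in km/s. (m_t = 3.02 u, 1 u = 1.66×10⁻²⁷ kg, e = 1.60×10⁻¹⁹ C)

v ≈ 14.6 km/s

From qvB = mv²/r, v = qBr/m.
v = (1×1.60×10^-19)(2.79)(1.64×10^-4) / (5.01×10^-27) = 1.46×10^4 m/s.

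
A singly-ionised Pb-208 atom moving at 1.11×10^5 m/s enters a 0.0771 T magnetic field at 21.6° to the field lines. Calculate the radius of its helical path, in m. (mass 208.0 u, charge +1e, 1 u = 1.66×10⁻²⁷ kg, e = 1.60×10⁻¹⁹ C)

r ≈ 1.14 m

Only the perpendicular component v⊥ = v sin21.6° = 4.09×10^4 m/s is bent by the field.
r = m v⊥ /(qB) = (3.45×10^-25)(4.09×10^4) / [(1×1.60×10^-19)(0.0771)] = 1.14 m.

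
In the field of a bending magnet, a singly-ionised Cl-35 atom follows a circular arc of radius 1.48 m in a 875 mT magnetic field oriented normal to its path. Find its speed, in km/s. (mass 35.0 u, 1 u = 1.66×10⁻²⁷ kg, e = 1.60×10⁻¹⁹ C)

From qvB = mv²/r, v = qBr/m.
v = (1×1.60×10^-19)(0.875)(1.48) / (5.81×10^-26) = 3.57×10^6 m/s.

v ≈ 3570 km/s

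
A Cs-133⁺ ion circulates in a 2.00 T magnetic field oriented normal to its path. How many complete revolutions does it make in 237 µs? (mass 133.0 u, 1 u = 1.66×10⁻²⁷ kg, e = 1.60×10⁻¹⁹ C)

T = 2πm/(qB) = 2π(2.2078×10^-25) / [(1×1.60×10^-19)(2.00)] = 4.3350×10^-6 s.
N = t/T = 2.37×10^-4 / 4.3350×10^-6 ≈ 54.67, so 54 complete revolutions.

N = 54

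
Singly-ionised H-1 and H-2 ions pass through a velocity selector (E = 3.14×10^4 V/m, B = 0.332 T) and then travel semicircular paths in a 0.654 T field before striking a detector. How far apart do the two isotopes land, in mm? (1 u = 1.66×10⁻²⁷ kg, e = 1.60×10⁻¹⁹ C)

Both emerge at v = E/B₁ = 9.46×10^4 m/s.
r = mv/(qB₂), so r₁ = 1.50×10^-3 m and r₂ = 3.00×10^-3 m, giving Δr = 1.50×10^-3 m.
After a semicircle each ion lands a diameter 2r from the entry slit, so the separation is 2Δr = 3.00×10^-3 m.

Δd ≈ 3.00 mm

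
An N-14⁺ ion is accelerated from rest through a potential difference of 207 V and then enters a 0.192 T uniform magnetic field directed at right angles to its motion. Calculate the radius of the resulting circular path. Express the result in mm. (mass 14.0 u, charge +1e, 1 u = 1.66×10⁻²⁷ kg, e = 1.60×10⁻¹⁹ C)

r ≈ 40.4 mm

The kinetic energy gained is K = qV = (1×1.60×10^-19)(207) = 3.31×10^-17 J.
v = √(2K/m) = 5.34×10^4 m/s.
r = mv/(qB) = (2.32×10^-26)(5.34×10^4) / [(1×1.60×10^-19)(0.192)] = 0.0404 m.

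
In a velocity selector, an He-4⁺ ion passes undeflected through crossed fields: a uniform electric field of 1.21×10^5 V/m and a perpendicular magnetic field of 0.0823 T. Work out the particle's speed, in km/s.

v ≈ 1470 km/s

For zero net force, qE = qvB, so v = E/B.
v = (1.21×10^5) / (0.0823) = 1.47×10^6 m/s.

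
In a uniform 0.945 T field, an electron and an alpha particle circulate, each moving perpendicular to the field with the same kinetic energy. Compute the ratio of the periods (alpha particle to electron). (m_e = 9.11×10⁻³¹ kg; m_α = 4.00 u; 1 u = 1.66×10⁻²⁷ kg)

ratio ≈ 3640

T = 2πm/(qB) is independent of speed, so T₂/T₁ = (m₂/q₂)/(m₁/q₁).
T_{alpha particle}/T_{electron} = (6.64×10^-27/2e) / (9.11×10^-31/1e) = 3640.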